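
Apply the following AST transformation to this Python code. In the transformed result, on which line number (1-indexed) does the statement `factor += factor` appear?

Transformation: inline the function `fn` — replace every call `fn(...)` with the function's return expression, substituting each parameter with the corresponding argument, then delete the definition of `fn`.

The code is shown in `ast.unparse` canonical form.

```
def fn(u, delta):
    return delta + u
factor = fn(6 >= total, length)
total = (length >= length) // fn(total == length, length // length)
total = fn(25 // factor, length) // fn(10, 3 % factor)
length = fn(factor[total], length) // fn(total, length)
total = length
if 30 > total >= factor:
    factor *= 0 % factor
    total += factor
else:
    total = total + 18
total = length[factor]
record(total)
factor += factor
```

Transformed code:
factor = length + (6 >= total)
total = (length >= length) // (length // length + (total == length))
total = (length + 25 // factor) // (3 % factor + 10)
length = (length + factor[total]) // (length + total)
total = length
if 30 > total >= factor:
    factor *= 0 % factor
    total += factor
else:
    total = total + 18
total = length[factor]
record(total)
factor += factor

13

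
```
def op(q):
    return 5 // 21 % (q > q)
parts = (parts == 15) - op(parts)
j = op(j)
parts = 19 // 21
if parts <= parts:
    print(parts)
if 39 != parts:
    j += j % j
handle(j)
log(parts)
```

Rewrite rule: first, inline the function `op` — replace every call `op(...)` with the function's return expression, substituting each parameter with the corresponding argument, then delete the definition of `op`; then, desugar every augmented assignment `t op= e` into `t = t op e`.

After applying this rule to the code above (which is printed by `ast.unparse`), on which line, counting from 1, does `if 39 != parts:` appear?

6

Transformed code:
parts = (parts == 15) - 5 // 21 % (parts > parts)
j = 5 // 21 % (j > j)
parts = 19 // 21
if parts <= parts:
    print(parts)
if 39 != parts:
    j = j + j % j
handle(j)
log(parts)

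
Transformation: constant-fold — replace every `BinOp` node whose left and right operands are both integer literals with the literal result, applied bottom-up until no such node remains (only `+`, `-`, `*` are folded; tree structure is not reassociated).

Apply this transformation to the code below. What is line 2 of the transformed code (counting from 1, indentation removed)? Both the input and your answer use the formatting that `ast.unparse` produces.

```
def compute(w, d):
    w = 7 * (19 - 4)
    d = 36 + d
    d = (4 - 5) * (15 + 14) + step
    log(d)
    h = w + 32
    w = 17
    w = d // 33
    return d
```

Transformed code:
def compute(w, d):
    w = 105
    d = 36 + d
    d = -29 + step
    log(d)
    h = w + 32
    w = 17
    w = d // 33
    return d

w = 105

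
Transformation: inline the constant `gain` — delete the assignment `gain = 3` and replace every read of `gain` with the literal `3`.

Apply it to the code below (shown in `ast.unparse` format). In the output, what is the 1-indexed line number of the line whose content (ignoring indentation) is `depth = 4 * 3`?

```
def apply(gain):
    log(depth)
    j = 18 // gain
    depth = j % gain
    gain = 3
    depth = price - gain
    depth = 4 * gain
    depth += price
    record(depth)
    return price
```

6

Transformed code:
def apply(gain):
    log(depth)
    j = 18 // 3
    depth = j % 3
    depth = price - 3
    depth = 4 * 3
    depth += price
    record(depth)
    return price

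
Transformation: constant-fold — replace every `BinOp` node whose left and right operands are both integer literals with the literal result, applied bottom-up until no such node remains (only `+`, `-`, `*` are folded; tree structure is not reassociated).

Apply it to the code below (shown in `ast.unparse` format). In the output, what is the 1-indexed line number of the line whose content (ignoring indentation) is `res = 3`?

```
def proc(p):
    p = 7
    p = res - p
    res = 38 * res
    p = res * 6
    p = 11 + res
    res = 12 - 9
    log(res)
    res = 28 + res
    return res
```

7

Transformed code:
def proc(p):
    p = 7
    p = res - p
    res = 38 * res
    p = res * 6
    p = 11 + res
    res = 3
    log(res)
    res = 28 + res
    return res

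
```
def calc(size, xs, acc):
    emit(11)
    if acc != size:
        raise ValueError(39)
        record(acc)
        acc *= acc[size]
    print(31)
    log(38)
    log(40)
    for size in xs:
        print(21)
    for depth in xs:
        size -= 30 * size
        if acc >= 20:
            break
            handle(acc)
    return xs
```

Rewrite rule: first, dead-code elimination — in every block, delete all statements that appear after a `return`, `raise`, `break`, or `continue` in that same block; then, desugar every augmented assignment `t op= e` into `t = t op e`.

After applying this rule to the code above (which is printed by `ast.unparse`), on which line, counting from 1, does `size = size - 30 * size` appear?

Transformed code:
def calc(size, xs, acc):
    emit(11)
    if acc != size:
        raise ValueError(39)
    print(31)
    log(38)
    log(40)
    for size in xs:
        print(21)
    for depth in xs:
        size = size - 30 * size
        if acc >= 20:
            break
    return xs

11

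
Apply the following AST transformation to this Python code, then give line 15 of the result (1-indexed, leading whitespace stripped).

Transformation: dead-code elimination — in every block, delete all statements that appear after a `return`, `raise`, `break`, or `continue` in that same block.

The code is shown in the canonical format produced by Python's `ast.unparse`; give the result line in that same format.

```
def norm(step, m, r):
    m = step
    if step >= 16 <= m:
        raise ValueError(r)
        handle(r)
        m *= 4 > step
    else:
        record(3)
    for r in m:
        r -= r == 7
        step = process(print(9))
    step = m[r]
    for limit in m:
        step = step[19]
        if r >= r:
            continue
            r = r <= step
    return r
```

Transformed code:
def norm(step, m, r):
    m = step
    if step >= 16 <= m:
        raise ValueError(r)
    else:
        record(3)
    for r in m:
        r -= r == 7
        step = process(print(9))
    step = m[r]
    for limit in m:
        step = step[19]
        if r >= r:
            continue
    return r

return r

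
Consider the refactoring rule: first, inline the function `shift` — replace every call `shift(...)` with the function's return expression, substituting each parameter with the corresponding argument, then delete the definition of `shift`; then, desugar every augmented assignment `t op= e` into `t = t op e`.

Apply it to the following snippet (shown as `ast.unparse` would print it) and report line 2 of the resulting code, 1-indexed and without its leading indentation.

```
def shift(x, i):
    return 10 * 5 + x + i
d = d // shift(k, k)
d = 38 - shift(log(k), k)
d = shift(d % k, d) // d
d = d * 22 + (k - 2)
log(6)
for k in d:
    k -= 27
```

d = 38 - (10 * 5 + log(k) + k)

Transformed code:
d = d // (10 * 5 + k + k)
d = 38 - (10 * 5 + log(k) + k)
d = (10 * 5 + d % k + d) // d
d = d * 22 + (k - 2)
log(6)
for k in d:
    k = k - 27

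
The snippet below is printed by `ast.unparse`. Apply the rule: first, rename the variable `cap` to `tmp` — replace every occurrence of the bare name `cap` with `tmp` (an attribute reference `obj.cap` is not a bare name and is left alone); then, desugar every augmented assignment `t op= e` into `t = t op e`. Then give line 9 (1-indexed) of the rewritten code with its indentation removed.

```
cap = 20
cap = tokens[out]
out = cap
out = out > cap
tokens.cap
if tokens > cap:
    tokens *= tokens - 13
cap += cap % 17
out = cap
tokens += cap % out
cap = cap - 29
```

Transformed code:
tmp = 20
tmp = tokens[out]
out = tmp
out = out > tmp
tokens.cap
if tokens > tmp:
    tokens = tokens * (tokens - 13)
tmp = tmp + tmp % 17
out = tmp
tokens = tokens + tmp % out
tmp = tmp - 29

out = tmp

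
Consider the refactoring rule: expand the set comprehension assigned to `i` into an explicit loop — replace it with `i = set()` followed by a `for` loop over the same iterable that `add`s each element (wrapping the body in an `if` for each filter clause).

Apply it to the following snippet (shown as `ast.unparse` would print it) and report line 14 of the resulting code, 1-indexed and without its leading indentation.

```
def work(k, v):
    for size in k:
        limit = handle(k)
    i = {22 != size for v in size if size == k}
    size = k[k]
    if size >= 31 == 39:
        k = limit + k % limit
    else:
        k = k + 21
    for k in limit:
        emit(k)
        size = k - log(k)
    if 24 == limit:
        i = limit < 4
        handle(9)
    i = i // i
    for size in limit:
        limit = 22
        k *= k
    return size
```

emit(k)

Transformed code:
def work(k, v):
    for size in k:
        limit = handle(k)
    i = set()
    for v in size:
        if size == k:
            i.add(22 != size)
    size = k[k]
    if size >= 31 == 39:
        k = limit + k % limit
    else:
        k = k + 21
    for k in limit:
        emit(k)
        size = k - log(k)
    if 24 == limit:
        i = limit < 4
        handle(9)
    i = i // i
    for size in limit:
        limit = 22
        k *= k
    return size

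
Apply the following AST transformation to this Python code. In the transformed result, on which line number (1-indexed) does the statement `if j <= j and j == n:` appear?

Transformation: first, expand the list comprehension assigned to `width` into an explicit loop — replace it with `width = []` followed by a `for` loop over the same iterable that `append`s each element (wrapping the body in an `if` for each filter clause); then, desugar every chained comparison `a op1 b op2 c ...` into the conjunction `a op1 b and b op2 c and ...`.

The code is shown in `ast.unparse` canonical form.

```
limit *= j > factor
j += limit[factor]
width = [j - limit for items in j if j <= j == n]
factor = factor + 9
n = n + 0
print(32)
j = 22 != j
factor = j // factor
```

Transformed code:
limit *= j > factor
j += limit[factor]
width = []
for items in j:
    if j <= j and j == n:
        width.append(j - limit)
factor = factor + 9
n = n + 0
print(32)
j = 22 != j
factor = j // factor

5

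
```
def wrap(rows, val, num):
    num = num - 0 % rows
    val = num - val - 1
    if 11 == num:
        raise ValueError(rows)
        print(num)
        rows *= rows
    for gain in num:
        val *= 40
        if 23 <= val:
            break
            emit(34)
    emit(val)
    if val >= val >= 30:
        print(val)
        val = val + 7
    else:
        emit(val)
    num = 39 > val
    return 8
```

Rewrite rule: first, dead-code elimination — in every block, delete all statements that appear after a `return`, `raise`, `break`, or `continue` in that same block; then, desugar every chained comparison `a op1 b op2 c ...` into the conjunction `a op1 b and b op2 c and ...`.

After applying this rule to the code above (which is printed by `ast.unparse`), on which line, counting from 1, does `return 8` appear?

Transformed code:
def wrap(rows, val, num):
    num = num - 0 % rows
    val = num - val - 1
    if 11 == num:
        raise ValueError(rows)
    for gain in num:
        val *= 40
        if 23 <= val:
            break
    emit(val)
    if val >= val and val >= 30:
        print(val)
        val = val + 7
    else:
        emit(val)
    num = 39 > val
    return 8

17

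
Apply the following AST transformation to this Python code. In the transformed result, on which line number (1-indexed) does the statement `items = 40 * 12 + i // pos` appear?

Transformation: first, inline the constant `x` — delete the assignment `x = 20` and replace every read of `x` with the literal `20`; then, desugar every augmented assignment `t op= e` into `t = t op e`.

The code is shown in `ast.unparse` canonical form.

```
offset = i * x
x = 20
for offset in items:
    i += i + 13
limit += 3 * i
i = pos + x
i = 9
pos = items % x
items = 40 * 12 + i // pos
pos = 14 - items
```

8

Transformed code:
offset = i * 20
for offset in items:
    i = i + (i + 13)
limit = limit + 3 * i
i = pos + 20
i = 9
pos = items % 20
items = 40 * 12 + i // pos
pos = 14 - items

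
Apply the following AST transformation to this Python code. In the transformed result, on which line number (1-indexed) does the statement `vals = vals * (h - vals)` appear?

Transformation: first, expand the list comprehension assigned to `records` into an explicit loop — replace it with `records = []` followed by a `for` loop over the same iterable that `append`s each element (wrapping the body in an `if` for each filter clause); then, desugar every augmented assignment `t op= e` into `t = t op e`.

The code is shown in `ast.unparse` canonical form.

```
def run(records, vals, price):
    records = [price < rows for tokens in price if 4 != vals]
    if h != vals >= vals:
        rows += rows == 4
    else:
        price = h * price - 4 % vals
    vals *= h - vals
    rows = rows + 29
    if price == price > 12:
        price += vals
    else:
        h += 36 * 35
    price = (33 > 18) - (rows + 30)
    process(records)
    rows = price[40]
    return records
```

Transformed code:
def run(records, vals, price):
    records = []
    for tokens in price:
        if 4 != vals:
            records.append(price < rows)
    if h != vals >= vals:
        rows = rows + (rows == 4)
    else:
        price = h * price - 4 % vals
    vals = vals * (h - vals)
    rows = rows + 29
    if price == price > 12:
        price = price + vals
    else:
        h = h + 36 * 35
    price = (33 > 18) - (rows + 30)
    process(records)
    rows = price[40]
    return records

10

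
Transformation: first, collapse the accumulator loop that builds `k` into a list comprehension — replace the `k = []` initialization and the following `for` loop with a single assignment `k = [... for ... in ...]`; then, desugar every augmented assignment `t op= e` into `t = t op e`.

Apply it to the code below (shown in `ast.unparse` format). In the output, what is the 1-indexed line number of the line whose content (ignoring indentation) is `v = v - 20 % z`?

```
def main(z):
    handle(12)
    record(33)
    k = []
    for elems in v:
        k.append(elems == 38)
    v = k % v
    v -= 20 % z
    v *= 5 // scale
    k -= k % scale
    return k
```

6

Transformed code:
def main(z):
    handle(12)
    record(33)
    k = [elems == 38 for elems in v]
    v = k % v
    v = v - 20 % z
    v = v * (5 // scale)
    k = k - k % scale
    return k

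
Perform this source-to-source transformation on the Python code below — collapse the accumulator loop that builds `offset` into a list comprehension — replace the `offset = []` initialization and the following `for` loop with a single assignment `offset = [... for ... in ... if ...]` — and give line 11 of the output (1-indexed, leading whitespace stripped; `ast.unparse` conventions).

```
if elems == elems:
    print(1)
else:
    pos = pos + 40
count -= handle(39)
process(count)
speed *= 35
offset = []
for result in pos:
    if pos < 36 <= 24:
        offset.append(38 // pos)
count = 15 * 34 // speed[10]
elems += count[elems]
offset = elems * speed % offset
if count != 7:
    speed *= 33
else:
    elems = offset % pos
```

offset = elems * speed % offset

Transformed code:
if elems == elems:
    print(1)
else:
    pos = pos + 40
count -= handle(39)
process(count)
speed *= 35
offset = [38 // pos for result in pos if pos < 36 <= 24]
count = 15 * 34 // speed[10]
elems += count[elems]
offset = elems * speed % offset
if count != 7:
    speed *= 33
else:
    elems = offset % pos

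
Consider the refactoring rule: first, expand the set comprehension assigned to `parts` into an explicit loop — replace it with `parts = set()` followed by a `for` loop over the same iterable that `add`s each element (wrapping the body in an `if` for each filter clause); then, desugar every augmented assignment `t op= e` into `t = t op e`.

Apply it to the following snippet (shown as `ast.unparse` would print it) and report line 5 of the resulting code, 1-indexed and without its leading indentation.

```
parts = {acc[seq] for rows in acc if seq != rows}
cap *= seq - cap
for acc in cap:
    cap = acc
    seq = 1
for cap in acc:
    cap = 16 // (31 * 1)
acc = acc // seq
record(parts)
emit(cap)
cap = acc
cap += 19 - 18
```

cap = cap * (seq - cap)

Transformed code:
parts = set()
for rows in acc:
    if seq != rows:
        parts.add(acc[seq])
cap = cap * (seq - cap)
for acc in cap:
    cap = acc
    seq = 1
for cap in acc:
    cap = 16 // (31 * 1)
acc = acc // seq
record(parts)
emit(cap)
cap = acc
cap = cap + (19 - 18)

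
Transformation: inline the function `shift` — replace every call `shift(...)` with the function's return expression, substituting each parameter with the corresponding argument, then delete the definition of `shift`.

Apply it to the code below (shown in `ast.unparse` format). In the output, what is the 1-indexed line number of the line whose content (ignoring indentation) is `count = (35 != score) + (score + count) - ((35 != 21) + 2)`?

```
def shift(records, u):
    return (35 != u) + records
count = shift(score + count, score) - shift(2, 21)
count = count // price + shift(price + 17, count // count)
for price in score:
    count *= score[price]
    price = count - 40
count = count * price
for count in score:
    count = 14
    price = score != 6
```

Transformed code:
count = (35 != score) + (score + count) - ((35 != 21) + 2)
count = count // price + ((35 != count // count) + (price + 17))
for price in score:
    count *= score[price]
    price = count - 40
count = count * price
for count in score:
    count = 14
    price = score != 6

1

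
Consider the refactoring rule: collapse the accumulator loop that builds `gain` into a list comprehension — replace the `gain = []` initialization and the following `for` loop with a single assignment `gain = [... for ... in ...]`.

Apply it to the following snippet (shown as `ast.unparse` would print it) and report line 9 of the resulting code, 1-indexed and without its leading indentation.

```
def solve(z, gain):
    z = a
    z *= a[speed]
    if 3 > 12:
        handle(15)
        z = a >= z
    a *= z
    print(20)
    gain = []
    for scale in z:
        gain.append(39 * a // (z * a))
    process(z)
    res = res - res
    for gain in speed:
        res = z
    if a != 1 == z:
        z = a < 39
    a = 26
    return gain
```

gain = [39 * a // (z * a) for scale in z]

Transformed code:
def solve(z, gain):
    z = a
    z *= a[speed]
    if 3 > 12:
        handle(15)
        z = a >= z
    a *= z
    print(20)
    gain = [39 * a // (z * a) for scale in z]
    process(z)
    res = res - res
    for gain in speed:
        res = z
    if a != 1 == z:
        z = a < 39
    a = 26
    return gain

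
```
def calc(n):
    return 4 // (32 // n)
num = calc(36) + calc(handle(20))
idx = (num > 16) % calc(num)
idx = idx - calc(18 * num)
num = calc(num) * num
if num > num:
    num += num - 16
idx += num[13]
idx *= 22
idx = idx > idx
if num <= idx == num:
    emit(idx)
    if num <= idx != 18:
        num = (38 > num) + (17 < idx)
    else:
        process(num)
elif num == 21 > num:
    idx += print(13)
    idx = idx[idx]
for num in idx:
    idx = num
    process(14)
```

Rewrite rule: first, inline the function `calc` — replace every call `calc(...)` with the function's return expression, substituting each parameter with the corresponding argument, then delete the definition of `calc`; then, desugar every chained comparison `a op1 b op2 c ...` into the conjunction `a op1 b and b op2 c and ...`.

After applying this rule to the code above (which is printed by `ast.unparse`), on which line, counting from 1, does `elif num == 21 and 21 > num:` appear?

Transformed code:
num = 4 // (32 // 36) + 4 // (32 // handle(20))
idx = (num > 16) % (4 // (32 // num))
idx = idx - 4 // (32 // (18 * num))
num = 4 // (32 // num) * num
if num > num:
    num += num - 16
idx += num[13]
idx *= 22
idx = idx > idx
if num <= idx and idx == num:
    emit(idx)
    if num <= idx and idx != 18:
        num = (38 > num) + (17 < idx)
    else:
        process(num)
elif num == 21 and 21 > num:
    idx += print(13)
    idx = idx[idx]
for num in idx:
    idx = num
    process(14)

16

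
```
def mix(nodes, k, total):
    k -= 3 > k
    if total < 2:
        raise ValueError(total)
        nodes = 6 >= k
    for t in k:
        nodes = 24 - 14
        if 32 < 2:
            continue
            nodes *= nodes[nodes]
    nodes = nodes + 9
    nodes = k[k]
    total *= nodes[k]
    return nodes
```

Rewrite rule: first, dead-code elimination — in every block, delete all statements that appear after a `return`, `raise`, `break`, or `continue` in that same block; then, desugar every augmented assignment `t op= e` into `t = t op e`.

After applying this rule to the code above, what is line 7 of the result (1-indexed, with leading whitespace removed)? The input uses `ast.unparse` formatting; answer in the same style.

Transformed code:
def mix(nodes, k, total):
    k = k - (3 > k)
    if total < 2:
        raise ValueError(total)
    for t in k:
        nodes = 24 - 14
        if 32 < 2:
            continue
    nodes = nodes + 9
    nodes = k[k]
    total = total * nodes[k]
    return nodes

if 32 < 2:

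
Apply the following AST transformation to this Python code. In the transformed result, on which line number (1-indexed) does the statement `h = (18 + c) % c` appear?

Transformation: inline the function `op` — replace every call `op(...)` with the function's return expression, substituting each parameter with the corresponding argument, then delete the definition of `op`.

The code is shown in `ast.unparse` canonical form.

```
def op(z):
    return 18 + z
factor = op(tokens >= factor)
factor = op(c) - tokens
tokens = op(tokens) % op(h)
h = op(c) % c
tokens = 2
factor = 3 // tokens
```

4

Transformed code:
factor = 18 + (tokens >= factor)
factor = 18 + c - tokens
tokens = (18 + tokens) % (18 + h)
h = (18 + c) % c
tokens = 2
factor = 3 // tokens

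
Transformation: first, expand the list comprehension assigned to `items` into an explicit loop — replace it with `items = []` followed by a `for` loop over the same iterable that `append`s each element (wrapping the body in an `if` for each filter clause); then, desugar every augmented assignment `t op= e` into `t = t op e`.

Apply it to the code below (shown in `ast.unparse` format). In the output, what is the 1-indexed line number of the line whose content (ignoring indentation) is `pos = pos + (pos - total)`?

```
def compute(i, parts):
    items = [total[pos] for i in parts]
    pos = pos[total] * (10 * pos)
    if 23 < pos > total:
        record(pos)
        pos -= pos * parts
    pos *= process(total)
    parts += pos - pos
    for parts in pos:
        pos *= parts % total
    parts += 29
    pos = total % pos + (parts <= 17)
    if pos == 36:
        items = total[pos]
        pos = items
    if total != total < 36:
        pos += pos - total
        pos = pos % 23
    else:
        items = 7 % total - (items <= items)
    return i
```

Transformed code:
def compute(i, parts):
    items = []
    for i in parts:
        items.append(total[pos])
    pos = pos[total] * (10 * pos)
    if 23 < pos > total:
        record(pos)
        pos = pos - pos * parts
    pos = pos * process(total)
    parts = parts + (pos - pos)
    for parts in pos:
        pos = pos * (parts % total)
    parts = parts + 29
    pos = total % pos + (parts <= 17)
    if pos == 36:
        items = total[pos]
        pos = items
    if total != total < 36:
        pos = pos + (pos - total)
        pos = pos % 23
    else:
        items = 7 % total - (items <= items)
    return i

19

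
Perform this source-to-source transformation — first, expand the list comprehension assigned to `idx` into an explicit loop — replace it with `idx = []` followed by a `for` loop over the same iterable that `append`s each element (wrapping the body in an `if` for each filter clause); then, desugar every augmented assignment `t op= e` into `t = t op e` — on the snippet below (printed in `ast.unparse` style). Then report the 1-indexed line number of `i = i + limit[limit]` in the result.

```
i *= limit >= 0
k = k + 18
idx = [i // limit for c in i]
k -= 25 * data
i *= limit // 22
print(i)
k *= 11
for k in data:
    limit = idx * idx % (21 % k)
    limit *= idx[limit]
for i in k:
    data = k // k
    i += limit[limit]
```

Transformed code:
i = i * (limit >= 0)
k = k + 18
idx = []
for c in i:
    idx.append(i // limit)
k = k - 25 * data
i = i * (limit // 22)
print(i)
k = k * 11
for k in data:
    limit = idx * idx % (21 % k)
    limit = limit * idx[limit]
for i in k:
    data = k // k
    i = i + limit[limit]

15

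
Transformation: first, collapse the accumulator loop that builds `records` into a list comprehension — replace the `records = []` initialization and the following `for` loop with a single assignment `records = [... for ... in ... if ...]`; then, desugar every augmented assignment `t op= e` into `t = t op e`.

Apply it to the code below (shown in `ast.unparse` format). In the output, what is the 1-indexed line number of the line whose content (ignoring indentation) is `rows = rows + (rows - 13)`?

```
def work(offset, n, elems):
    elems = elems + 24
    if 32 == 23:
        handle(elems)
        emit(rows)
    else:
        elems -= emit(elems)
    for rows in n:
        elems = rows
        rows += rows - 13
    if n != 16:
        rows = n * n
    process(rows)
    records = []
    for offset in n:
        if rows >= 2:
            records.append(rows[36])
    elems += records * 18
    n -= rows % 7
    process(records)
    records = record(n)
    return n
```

10

Transformed code:
def work(offset, n, elems):
    elems = elems + 24
    if 32 == 23:
        handle(elems)
        emit(rows)
    else:
        elems = elems - emit(elems)
    for rows in n:
        elems = rows
        rows = rows + (rows - 13)
    if n != 16:
        rows = n * n
    process(rows)
    records = [rows[36] for offset in n if rows >= 2]
    elems = elems + records * 18
    n = n - rows % 7
    process(records)
    records = record(n)
    return n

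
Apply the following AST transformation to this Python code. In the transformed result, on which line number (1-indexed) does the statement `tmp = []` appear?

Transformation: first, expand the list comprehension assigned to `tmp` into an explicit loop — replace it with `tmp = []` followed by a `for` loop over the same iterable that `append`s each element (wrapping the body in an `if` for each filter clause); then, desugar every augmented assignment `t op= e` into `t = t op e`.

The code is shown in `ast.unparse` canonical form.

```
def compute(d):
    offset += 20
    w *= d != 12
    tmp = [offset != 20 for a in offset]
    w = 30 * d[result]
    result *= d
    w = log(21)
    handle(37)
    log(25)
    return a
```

Transformed code:
def compute(d):
    offset = offset + 20
    w = w * (d != 12)
    tmp = []
    for a in offset:
        tmp.append(offset != 20)
    w = 30 * d[result]
    result = result * d
    w = log(21)
    handle(37)
    log(25)
    return a

4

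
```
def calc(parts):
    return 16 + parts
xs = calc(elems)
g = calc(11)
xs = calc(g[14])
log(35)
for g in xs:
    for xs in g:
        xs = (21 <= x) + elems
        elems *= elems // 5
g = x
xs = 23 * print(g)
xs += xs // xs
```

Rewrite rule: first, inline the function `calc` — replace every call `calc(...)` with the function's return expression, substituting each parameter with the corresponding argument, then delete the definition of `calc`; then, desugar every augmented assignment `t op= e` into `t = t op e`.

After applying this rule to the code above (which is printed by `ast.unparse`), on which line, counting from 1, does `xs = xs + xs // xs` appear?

Transformed code:
xs = 16 + elems
g = 16 + 11
xs = 16 + g[14]
log(35)
for g in xs:
    for xs in g:
        xs = (21 <= x) + elems
        elems = elems * (elems // 5)
g = x
xs = 23 * print(g)
xs = xs + xs // xs

11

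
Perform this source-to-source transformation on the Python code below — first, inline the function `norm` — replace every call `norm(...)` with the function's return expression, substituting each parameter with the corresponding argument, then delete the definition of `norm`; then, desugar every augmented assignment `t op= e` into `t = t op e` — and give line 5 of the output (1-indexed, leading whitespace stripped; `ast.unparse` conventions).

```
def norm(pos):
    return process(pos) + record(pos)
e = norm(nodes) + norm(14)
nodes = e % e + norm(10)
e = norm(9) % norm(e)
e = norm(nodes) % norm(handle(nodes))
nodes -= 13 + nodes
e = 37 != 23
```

Transformed code:
e = process(nodes) + record(nodes) + (process(14) + record(14))
nodes = e % e + (process(10) + record(10))
e = (process(9) + record(9)) % (process(e) + record(e))
e = (process(nodes) + record(nodes)) % (process(handle(nodes)) + record(handle(nodes)))
nodes = nodes - (13 + nodes)
e = 37 != 23

nodes = nodes - (13 + nodes)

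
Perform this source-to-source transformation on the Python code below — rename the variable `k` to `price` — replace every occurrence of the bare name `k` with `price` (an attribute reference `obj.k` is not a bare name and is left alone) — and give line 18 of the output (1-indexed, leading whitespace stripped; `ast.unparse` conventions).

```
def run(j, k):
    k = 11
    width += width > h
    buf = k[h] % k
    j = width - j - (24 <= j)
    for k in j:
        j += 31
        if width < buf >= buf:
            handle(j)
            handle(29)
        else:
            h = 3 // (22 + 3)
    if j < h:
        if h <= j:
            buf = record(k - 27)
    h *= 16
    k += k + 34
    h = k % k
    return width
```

Transformed code:
def run(j, price):
    price = 11
    width += width > h
    buf = price[h] % price
    j = width - j - (24 <= j)
    for price in j:
        j += 31
        if width < buf >= buf:
            handle(j)
            handle(29)
        else:
            h = 3 // (22 + 3)
    if j < h:
        if h <= j:
            buf = record(price - 27)
    h *= 16
    price += price + 34
    h = price % price
    return width

h = price % price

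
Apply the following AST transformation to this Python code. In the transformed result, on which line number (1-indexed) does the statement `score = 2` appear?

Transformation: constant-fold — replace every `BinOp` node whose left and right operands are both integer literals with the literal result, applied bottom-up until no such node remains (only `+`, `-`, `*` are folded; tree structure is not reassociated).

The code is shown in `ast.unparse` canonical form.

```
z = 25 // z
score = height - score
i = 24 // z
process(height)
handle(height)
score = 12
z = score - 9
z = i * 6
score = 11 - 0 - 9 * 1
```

Transformed code:
z = 25 // z
score = height - score
i = 24 // z
process(height)
handle(height)
score = 12
z = score - 9
z = i * 6
score = 2

9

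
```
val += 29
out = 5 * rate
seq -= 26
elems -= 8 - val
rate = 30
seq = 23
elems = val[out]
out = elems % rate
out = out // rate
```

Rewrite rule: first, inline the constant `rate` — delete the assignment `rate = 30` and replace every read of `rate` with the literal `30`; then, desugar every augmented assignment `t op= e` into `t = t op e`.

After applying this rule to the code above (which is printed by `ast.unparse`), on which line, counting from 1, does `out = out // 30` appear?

8

Transformed code:
val = val + 29
out = 5 * 30
seq = seq - 26
elems = elems - (8 - val)
seq = 23
elems = val[out]
out = elems % 30
out = out // 30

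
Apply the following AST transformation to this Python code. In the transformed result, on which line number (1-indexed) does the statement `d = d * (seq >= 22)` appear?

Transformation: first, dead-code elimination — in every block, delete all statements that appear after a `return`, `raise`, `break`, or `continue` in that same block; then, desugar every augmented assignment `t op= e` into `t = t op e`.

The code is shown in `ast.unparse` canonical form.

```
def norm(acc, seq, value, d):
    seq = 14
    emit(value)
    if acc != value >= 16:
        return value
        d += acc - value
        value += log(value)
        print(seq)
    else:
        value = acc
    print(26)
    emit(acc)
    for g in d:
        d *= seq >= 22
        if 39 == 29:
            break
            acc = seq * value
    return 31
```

Transformed code:
def norm(acc, seq, value, d):
    seq = 14
    emit(value)
    if acc != value >= 16:
        return value
    else:
        value = acc
    print(26)
    emit(acc)
    for g in d:
        d = d * (seq >= 22)
        if 39 == 29:
            break
    return 31

11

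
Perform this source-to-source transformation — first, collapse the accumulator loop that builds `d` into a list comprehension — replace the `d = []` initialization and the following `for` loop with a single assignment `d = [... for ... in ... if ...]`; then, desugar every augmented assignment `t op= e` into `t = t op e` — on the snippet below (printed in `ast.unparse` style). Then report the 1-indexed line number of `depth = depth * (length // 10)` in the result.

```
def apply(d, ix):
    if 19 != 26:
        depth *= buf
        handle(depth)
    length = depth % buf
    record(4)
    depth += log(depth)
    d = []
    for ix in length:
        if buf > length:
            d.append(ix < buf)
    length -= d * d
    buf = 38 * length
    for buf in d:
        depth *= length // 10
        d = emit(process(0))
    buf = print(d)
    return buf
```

12

Transformed code:
def apply(d, ix):
    if 19 != 26:
        depth = depth * buf
        handle(depth)
    length = depth % buf
    record(4)
    depth = depth + log(depth)
    d = [ix < buf for ix in length if buf > length]
    length = length - d * d
    buf = 38 * length
    for buf in d:
        depth = depth * (length // 10)
        d = emit(process(0))
    buf = print(d)
    return buf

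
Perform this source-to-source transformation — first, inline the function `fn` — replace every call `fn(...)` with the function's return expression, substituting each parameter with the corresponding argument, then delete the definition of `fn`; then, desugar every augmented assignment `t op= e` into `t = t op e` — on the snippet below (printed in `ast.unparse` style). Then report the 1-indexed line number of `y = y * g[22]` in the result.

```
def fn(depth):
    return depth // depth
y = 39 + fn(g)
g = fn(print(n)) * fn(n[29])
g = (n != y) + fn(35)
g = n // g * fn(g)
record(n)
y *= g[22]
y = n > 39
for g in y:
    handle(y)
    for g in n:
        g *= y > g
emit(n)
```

6

Transformed code:
y = 39 + g // g
g = print(n) // print(n) * (n[29] // n[29])
g = (n != y) + 35 // 35
g = n // g * (g // g)
record(n)
y = y * g[22]
y = n > 39
for g in y:
    handle(y)
    for g in n:
        g = g * (y > g)
emit(n)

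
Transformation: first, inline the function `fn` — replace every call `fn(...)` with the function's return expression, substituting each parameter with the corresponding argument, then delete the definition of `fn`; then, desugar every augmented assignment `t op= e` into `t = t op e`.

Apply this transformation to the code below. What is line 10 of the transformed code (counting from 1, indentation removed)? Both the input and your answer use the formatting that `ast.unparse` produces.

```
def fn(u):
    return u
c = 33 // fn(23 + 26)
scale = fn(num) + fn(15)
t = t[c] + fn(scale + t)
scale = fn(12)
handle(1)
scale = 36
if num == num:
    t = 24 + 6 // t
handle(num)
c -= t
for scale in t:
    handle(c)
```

c = c - t

Transformed code:
c = 33 // (23 + 26)
scale = num + 15
t = t[c] + (scale + t)
scale = 12
handle(1)
scale = 36
if num == num:
    t = 24 + 6 // t
handle(num)
c = c - t
for scale in t:
    handle(c)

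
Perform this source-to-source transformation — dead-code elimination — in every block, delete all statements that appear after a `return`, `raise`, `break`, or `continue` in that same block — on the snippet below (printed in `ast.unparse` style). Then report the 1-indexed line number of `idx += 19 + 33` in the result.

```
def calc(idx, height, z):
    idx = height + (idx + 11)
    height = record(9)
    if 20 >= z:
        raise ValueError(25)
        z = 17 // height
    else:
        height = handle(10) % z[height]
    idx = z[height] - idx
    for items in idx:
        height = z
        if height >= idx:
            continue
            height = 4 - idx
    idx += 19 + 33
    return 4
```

13

Transformed code:
def calc(idx, height, z):
    idx = height + (idx + 11)
    height = record(9)
    if 20 >= z:
        raise ValueError(25)
    else:
        height = handle(10) % z[height]
    idx = z[height] - idx
    for items in idx:
        height = z
        if height >= idx:
            continue
    idx += 19 + 33
    return 4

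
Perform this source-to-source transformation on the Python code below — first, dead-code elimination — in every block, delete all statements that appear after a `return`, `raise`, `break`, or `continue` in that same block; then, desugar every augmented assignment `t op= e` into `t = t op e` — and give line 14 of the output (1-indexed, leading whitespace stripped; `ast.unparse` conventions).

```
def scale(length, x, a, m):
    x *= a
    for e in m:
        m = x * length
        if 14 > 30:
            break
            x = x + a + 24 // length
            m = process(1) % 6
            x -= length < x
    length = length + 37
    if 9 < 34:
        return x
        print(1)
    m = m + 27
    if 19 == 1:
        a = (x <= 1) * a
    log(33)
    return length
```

Transformed code:
def scale(length, x, a, m):
    x = x * a
    for e in m:
        m = x * length
        if 14 > 30:
            break
    length = length + 37
    if 9 < 34:
        return x
    m = m + 27
    if 19 == 1:
        a = (x <= 1) * a
    log(33)
    return length

return length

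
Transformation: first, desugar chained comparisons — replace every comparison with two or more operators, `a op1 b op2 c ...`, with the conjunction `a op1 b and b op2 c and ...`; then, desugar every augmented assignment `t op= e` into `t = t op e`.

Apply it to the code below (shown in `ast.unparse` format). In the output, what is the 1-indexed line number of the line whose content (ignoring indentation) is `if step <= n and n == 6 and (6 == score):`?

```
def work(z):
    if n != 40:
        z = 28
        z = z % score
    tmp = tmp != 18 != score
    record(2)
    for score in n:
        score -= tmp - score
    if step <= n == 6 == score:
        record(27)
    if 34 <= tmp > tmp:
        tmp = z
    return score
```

9

Transformed code:
def work(z):
    if n != 40:
        z = 28
        z = z % score
    tmp = tmp != 18 and 18 != score
    record(2)
    for score in n:
        score = score - (tmp - score)
    if step <= n and n == 6 and (6 == score):
        record(27)
    if 34 <= tmp and tmp > tmp:
        tmp = z
    return score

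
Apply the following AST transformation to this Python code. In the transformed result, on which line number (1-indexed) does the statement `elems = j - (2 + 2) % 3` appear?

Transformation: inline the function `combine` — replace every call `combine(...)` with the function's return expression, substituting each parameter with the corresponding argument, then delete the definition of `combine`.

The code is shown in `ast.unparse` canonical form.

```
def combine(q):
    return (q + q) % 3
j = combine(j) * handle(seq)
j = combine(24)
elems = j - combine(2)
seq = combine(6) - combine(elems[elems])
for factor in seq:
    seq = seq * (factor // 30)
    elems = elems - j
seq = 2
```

Transformed code:
j = (j + j) % 3 * handle(seq)
j = (24 + 24) % 3
elems = j - (2 + 2) % 3
seq = (6 + 6) % 3 - (elems[elems] + elems[elems]) % 3
for factor in seq:
    seq = seq * (factor // 30)
    elems = elems - j
seq = 2

3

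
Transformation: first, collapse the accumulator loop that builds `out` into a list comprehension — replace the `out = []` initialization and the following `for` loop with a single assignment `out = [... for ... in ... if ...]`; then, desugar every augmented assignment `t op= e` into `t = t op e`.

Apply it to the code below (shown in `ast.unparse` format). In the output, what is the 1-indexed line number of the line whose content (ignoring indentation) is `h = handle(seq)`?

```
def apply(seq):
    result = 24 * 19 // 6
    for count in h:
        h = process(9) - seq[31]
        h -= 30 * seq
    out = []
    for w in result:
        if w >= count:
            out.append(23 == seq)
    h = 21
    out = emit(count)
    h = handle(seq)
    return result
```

9

Transformed code:
def apply(seq):
    result = 24 * 19 // 6
    for count in h:
        h = process(9) - seq[31]
        h = h - 30 * seq
    out = [23 == seq for w in result if w >= count]
    h = 21
    out = emit(count)
    h = handle(seq)
    return result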